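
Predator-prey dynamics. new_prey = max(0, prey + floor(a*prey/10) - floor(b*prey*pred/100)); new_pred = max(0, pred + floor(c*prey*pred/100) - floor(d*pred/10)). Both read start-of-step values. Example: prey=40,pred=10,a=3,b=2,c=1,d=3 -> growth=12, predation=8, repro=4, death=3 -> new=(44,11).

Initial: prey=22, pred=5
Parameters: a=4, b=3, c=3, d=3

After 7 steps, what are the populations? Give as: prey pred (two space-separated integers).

Step 1: prey: 22+8-3=27; pred: 5+3-1=7
Step 2: prey: 27+10-5=32; pred: 7+5-2=10
Step 3: prey: 32+12-9=35; pred: 10+9-3=16
Step 4: prey: 35+14-16=33; pred: 16+16-4=28
Step 5: prey: 33+13-27=19; pred: 28+27-8=47
Step 6: prey: 19+7-26=0; pred: 47+26-14=59
Step 7: prey: 0+0-0=0; pred: 59+0-17=42

Answer: 0 42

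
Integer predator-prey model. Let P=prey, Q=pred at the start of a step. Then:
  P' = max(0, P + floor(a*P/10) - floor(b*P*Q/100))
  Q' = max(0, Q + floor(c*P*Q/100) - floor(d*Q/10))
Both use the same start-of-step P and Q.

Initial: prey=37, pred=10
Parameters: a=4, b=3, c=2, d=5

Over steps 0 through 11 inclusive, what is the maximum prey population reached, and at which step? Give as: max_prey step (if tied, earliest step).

Answer: 42 2

Derivation:
Step 1: prey: 37+14-11=40; pred: 10+7-5=12
Step 2: prey: 40+16-14=42; pred: 12+9-6=15
Step 3: prey: 42+16-18=40; pred: 15+12-7=20
Step 4: prey: 40+16-24=32; pred: 20+16-10=26
Step 5: prey: 32+12-24=20; pred: 26+16-13=29
Step 6: prey: 20+8-17=11; pred: 29+11-14=26
Step 7: prey: 11+4-8=7; pred: 26+5-13=18
Step 8: prey: 7+2-3=6; pred: 18+2-9=11
Step 9: prey: 6+2-1=7; pred: 11+1-5=7
Step 10: prey: 7+2-1=8; pred: 7+0-3=4
Step 11: prey: 8+3-0=11; pred: 4+0-2=2
Max prey = 42 at step 2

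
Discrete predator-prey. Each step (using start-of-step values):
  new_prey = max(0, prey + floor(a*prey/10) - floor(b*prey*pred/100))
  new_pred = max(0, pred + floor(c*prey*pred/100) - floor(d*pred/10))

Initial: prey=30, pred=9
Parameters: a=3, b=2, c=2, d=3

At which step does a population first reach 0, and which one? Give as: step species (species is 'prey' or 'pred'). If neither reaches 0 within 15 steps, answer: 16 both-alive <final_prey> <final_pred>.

Answer: 16 both-alive 1 4

Derivation:
Step 1: prey: 30+9-5=34; pred: 9+5-2=12
Step 2: prey: 34+10-8=36; pred: 12+8-3=17
Step 3: prey: 36+10-12=34; pred: 17+12-5=24
Step 4: prey: 34+10-16=28; pred: 24+16-7=33
Step 5: prey: 28+8-18=18; pred: 33+18-9=42
Step 6: prey: 18+5-15=8; pred: 42+15-12=45
Step 7: prey: 8+2-7=3; pred: 45+7-13=39
Step 8: prey: 3+0-2=1; pred: 39+2-11=30
Step 9: prey: 1+0-0=1; pred: 30+0-9=21
Step 10: prey: 1+0-0=1; pred: 21+0-6=15
Step 11: prey: 1+0-0=1; pred: 15+0-4=11
Step 12: prey: 1+0-0=1; pred: 11+0-3=8
Step 13: prey: 1+0-0=1; pred: 8+0-2=6
Step 14: prey: 1+0-0=1; pred: 6+0-1=5
Step 15: prey: 1+0-0=1; pred: 5+0-1=4
No extinction within 15 steps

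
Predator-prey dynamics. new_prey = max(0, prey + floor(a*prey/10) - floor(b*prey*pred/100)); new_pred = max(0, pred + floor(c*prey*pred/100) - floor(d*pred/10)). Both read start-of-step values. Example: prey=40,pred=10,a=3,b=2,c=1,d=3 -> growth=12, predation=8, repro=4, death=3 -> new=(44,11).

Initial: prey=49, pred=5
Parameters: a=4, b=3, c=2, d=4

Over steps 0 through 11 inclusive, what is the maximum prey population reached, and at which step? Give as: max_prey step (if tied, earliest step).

Answer: 74 3

Derivation:
Step 1: prey: 49+19-7=61; pred: 5+4-2=7
Step 2: prey: 61+24-12=73; pred: 7+8-2=13
Step 3: prey: 73+29-28=74; pred: 13+18-5=26
Step 4: prey: 74+29-57=46; pred: 26+38-10=54
Step 5: prey: 46+18-74=0; pred: 54+49-21=82
Step 6: prey: 0+0-0=0; pred: 82+0-32=50
Step 7: prey: 0+0-0=0; pred: 50+0-20=30
Step 8: prey: 0+0-0=0; pred: 30+0-12=18
Step 9: prey: 0+0-0=0; pred: 18+0-7=11
Step 10: prey: 0+0-0=0; pred: 11+0-4=7
Step 11: prey: 0+0-0=0; pred: 7+0-2=5
Max prey = 74 at step 3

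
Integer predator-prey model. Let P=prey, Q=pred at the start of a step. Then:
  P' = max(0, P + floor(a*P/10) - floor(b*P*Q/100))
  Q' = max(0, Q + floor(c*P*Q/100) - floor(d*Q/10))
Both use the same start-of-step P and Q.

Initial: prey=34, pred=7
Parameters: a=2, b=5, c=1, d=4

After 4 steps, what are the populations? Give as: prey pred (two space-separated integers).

Answer: 18 5

Derivation:
Step 1: prey: 34+6-11=29; pred: 7+2-2=7
Step 2: prey: 29+5-10=24; pred: 7+2-2=7
Step 3: prey: 24+4-8=20; pred: 7+1-2=6
Step 4: prey: 20+4-6=18; pred: 6+1-2=5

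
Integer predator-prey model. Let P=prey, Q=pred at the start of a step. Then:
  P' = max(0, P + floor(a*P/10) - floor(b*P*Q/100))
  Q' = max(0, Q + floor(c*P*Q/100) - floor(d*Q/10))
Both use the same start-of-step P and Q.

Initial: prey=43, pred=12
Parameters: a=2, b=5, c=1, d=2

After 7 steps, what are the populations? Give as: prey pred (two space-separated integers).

Answer: 2 7

Derivation:
Step 1: prey: 43+8-25=26; pred: 12+5-2=15
Step 2: prey: 26+5-19=12; pred: 15+3-3=15
Step 3: prey: 12+2-9=5; pred: 15+1-3=13
Step 4: prey: 5+1-3=3; pred: 13+0-2=11
Step 5: prey: 3+0-1=2; pred: 11+0-2=9
Step 6: prey: 2+0-0=2; pred: 9+0-1=8
Step 7: prey: 2+0-0=2; pred: 8+0-1=7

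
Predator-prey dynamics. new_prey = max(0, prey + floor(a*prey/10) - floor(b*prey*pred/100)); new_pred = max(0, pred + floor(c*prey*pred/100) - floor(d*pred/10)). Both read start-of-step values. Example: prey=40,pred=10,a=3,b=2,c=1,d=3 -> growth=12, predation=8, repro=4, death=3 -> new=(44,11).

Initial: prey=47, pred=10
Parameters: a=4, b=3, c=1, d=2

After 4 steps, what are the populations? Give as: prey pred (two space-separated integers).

Answer: 38 27

Derivation:
Step 1: prey: 47+18-14=51; pred: 10+4-2=12
Step 2: prey: 51+20-18=53; pred: 12+6-2=16
Step 3: prey: 53+21-25=49; pred: 16+8-3=21
Step 4: prey: 49+19-30=38; pred: 21+10-4=27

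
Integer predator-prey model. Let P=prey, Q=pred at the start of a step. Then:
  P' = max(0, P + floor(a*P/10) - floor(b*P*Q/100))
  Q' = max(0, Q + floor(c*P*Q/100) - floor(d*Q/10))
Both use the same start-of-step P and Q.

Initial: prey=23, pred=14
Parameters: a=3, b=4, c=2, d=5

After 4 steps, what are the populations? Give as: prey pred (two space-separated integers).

Answer: 11 7

Derivation:
Step 1: prey: 23+6-12=17; pred: 14+6-7=13
Step 2: prey: 17+5-8=14; pred: 13+4-6=11
Step 3: prey: 14+4-6=12; pred: 11+3-5=9
Step 4: prey: 12+3-4=11; pred: 9+2-4=7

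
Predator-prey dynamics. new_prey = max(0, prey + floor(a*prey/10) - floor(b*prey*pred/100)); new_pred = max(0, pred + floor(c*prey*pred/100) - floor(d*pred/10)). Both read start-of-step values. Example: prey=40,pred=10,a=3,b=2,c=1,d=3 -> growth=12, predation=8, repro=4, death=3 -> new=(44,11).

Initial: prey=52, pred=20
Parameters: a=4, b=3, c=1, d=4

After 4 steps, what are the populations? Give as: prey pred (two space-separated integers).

Step 1: prey: 52+20-31=41; pred: 20+10-8=22
Step 2: prey: 41+16-27=30; pred: 22+9-8=23
Step 3: prey: 30+12-20=22; pred: 23+6-9=20
Step 4: prey: 22+8-13=17; pred: 20+4-8=16

Answer: 17 16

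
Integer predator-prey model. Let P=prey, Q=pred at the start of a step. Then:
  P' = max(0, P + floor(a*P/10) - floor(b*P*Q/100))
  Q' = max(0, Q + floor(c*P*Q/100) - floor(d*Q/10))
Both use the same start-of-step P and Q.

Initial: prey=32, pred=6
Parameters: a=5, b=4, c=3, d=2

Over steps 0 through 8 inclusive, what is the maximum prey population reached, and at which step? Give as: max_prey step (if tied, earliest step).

Answer: 45 2

Derivation:
Step 1: prey: 32+16-7=41; pred: 6+5-1=10
Step 2: prey: 41+20-16=45; pred: 10+12-2=20
Step 3: prey: 45+22-36=31; pred: 20+27-4=43
Step 4: prey: 31+15-53=0; pred: 43+39-8=74
Step 5: prey: 0+0-0=0; pred: 74+0-14=60
Step 6: prey: 0+0-0=0; pred: 60+0-12=48
Step 7: prey: 0+0-0=0; pred: 48+0-9=39
Step 8: prey: 0+0-0=0; pred: 39+0-7=32
Max prey = 45 at step 2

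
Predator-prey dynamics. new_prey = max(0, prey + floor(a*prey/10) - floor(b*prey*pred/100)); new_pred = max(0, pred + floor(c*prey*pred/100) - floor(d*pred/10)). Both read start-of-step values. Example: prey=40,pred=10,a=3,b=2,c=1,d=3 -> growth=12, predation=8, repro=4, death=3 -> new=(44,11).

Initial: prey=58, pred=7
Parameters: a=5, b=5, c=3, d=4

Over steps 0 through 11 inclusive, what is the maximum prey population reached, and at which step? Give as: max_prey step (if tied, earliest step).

Step 1: prey: 58+29-20=67; pred: 7+12-2=17
Step 2: prey: 67+33-56=44; pred: 17+34-6=45
Step 3: prey: 44+22-99=0; pred: 45+59-18=86
Step 4: prey: 0+0-0=0; pred: 86+0-34=52
Step 5: prey: 0+0-0=0; pred: 52+0-20=32
Step 6: prey: 0+0-0=0; pred: 32+0-12=20
Step 7: prey: 0+0-0=0; pred: 20+0-8=12
Step 8: prey: 0+0-0=0; pred: 12+0-4=8
Step 9: prey: 0+0-0=0; pred: 8+0-3=5
Step 10: prey: 0+0-0=0; pred: 5+0-2=3
Step 11: prey: 0+0-0=0; pred: 3+0-1=2
Max prey = 67 at step 1

Answer: 67 1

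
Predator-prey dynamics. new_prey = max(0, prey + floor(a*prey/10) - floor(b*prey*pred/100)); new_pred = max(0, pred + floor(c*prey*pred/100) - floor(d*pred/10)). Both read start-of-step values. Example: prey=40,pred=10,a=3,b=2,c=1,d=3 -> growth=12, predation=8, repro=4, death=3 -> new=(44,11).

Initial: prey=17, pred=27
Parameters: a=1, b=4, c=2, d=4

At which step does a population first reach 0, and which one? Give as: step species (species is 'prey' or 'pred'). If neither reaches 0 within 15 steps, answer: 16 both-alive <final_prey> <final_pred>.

Answer: 1 prey

Derivation:
Step 1: prey: 17+1-18=0; pred: 27+9-10=26
First extinction: prey at step 1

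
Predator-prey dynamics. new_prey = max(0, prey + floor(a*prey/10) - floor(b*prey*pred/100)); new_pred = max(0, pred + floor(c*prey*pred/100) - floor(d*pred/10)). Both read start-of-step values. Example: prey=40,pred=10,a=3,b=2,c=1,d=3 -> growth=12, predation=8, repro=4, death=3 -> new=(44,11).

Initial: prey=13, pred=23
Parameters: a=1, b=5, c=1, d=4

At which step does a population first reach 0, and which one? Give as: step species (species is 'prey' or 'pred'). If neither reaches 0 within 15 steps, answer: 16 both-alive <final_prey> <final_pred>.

Step 1: prey: 13+1-14=0; pred: 23+2-9=16
First extinction: prey at step 1

Answer: 1 prey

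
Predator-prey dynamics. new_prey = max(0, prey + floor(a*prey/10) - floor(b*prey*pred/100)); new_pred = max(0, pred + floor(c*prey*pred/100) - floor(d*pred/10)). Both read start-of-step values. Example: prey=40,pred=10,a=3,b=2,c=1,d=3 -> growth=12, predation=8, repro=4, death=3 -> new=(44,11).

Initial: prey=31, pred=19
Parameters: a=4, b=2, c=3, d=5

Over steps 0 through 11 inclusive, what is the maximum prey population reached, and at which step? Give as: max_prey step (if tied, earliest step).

Answer: 32 1

Derivation:
Step 1: prey: 31+12-11=32; pred: 19+17-9=27
Step 2: prey: 32+12-17=27; pred: 27+25-13=39
Step 3: prey: 27+10-21=16; pred: 39+31-19=51
Step 4: prey: 16+6-16=6; pred: 51+24-25=50
Step 5: prey: 6+2-6=2; pred: 50+9-25=34
Step 6: prey: 2+0-1=1; pred: 34+2-17=19
Step 7: prey: 1+0-0=1; pred: 19+0-9=10
Step 8: prey: 1+0-0=1; pred: 10+0-5=5
Step 9: prey: 1+0-0=1; pred: 5+0-2=3
Step 10: prey: 1+0-0=1; pred: 3+0-1=2
Step 11: prey: 1+0-0=1; pred: 2+0-1=1
Max prey = 32 at step 1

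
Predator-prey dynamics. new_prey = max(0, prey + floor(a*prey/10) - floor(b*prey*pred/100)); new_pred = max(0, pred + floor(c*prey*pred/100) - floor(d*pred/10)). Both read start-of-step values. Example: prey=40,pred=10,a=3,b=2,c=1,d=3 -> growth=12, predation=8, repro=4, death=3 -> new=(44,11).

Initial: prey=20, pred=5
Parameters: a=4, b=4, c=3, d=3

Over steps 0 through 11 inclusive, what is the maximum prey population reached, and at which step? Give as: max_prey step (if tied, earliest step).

Answer: 27 2

Derivation:
Step 1: prey: 20+8-4=24; pred: 5+3-1=7
Step 2: prey: 24+9-6=27; pred: 7+5-2=10
Step 3: prey: 27+10-10=27; pred: 10+8-3=15
Step 4: prey: 27+10-16=21; pred: 15+12-4=23
Step 5: prey: 21+8-19=10; pred: 23+14-6=31
Step 6: prey: 10+4-12=2; pred: 31+9-9=31
Step 7: prey: 2+0-2=0; pred: 31+1-9=23
Step 8: prey: 0+0-0=0; pred: 23+0-6=17
Step 9: prey: 0+0-0=0; pred: 17+0-5=12
Step 10: prey: 0+0-0=0; pred: 12+0-3=9
Step 11: prey: 0+0-0=0; pred: 9+0-2=7
Max prey = 27 at step 2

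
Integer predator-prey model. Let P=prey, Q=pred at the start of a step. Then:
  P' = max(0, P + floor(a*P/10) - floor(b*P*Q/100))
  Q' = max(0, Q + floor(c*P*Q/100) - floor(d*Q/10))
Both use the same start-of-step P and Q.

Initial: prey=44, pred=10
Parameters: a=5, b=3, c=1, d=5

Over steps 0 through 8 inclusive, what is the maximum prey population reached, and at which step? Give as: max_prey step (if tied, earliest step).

Answer: 107 5

Derivation:
Step 1: prey: 44+22-13=53; pred: 10+4-5=9
Step 2: prey: 53+26-14=65; pred: 9+4-4=9
Step 3: prey: 65+32-17=80; pred: 9+5-4=10
Step 4: prey: 80+40-24=96; pred: 10+8-5=13
Step 5: prey: 96+48-37=107; pred: 13+12-6=19
Step 6: prey: 107+53-60=100; pred: 19+20-9=30
Step 7: prey: 100+50-90=60; pred: 30+30-15=45
Step 8: prey: 60+30-81=9; pred: 45+27-22=50
Max prey = 107 at step 5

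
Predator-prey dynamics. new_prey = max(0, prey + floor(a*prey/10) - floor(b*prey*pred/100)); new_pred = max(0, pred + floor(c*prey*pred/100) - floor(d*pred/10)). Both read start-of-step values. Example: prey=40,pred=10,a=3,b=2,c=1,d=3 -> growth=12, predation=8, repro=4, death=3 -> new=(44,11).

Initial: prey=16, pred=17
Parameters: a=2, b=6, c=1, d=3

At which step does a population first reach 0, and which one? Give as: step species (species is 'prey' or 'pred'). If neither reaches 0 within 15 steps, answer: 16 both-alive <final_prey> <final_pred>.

Answer: 16 both-alive 1 3

Derivation:
Step 1: prey: 16+3-16=3; pred: 17+2-5=14
Step 2: prey: 3+0-2=1; pred: 14+0-4=10
Step 3: prey: 1+0-0=1; pred: 10+0-3=7
Step 4: prey: 1+0-0=1; pred: 7+0-2=5
Step 5: prey: 1+0-0=1; pred: 5+0-1=4
Step 6: prey: 1+0-0=1; pred: 4+0-1=3
Step 7: prey: 1+0-0=1; pred: 3+0-0=3
Steps 8-15: state stable at prey=1, pred=3 (no change)
No extinction within 15 steps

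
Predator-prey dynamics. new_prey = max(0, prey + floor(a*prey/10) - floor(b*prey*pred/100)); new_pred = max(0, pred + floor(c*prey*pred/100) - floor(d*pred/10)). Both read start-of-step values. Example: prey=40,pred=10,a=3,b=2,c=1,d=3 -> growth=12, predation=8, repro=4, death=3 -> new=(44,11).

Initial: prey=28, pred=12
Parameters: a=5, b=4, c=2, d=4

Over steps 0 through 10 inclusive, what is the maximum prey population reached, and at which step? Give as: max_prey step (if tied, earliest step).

Answer: 29 1

Derivation:
Step 1: prey: 28+14-13=29; pred: 12+6-4=14
Step 2: prey: 29+14-16=27; pred: 14+8-5=17
Step 3: prey: 27+13-18=22; pred: 17+9-6=20
Step 4: prey: 22+11-17=16; pred: 20+8-8=20
Step 5: prey: 16+8-12=12; pred: 20+6-8=18
Step 6: prey: 12+6-8=10; pred: 18+4-7=15
Step 7: prey: 10+5-6=9; pred: 15+3-6=12
Step 8: prey: 9+4-4=9; pred: 12+2-4=10
Step 9: prey: 9+4-3=10; pred: 10+1-4=7
Step 10: prey: 10+5-2=13; pred: 7+1-2=6
Max prey = 29 at step 1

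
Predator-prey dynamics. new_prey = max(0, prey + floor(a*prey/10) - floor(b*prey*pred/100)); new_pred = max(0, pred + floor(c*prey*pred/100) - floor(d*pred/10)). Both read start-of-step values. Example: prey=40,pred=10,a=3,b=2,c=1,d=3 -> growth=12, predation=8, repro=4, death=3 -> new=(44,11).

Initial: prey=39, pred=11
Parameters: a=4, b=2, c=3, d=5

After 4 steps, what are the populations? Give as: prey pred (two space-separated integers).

Step 1: prey: 39+15-8=46; pred: 11+12-5=18
Step 2: prey: 46+18-16=48; pred: 18+24-9=33
Step 3: prey: 48+19-31=36; pred: 33+47-16=64
Step 4: prey: 36+14-46=4; pred: 64+69-32=101

Answer: 4 101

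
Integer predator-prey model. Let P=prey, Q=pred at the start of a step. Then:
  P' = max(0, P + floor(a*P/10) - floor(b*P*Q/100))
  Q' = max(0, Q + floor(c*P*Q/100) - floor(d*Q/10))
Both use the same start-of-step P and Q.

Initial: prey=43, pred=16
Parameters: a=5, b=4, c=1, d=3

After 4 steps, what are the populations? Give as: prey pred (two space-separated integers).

Answer: 16 17

Derivation:
Step 1: prey: 43+21-27=37; pred: 16+6-4=18
Step 2: prey: 37+18-26=29; pred: 18+6-5=19
Step 3: prey: 29+14-22=21; pred: 19+5-5=19
Step 4: prey: 21+10-15=16; pred: 19+3-5=17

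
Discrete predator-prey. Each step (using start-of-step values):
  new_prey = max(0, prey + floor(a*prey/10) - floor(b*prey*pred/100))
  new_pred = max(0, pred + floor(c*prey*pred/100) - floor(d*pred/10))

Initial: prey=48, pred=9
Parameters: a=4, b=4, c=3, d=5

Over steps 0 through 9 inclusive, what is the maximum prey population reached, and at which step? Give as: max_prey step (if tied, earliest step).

Answer: 50 1

Derivation:
Step 1: prey: 48+19-17=50; pred: 9+12-4=17
Step 2: prey: 50+20-34=36; pred: 17+25-8=34
Step 3: prey: 36+14-48=2; pred: 34+36-17=53
Step 4: prey: 2+0-4=0; pred: 53+3-26=30
Step 5: prey: 0+0-0=0; pred: 30+0-15=15
Step 6: prey: 0+0-0=0; pred: 15+0-7=8
Step 7: prey: 0+0-0=0; pred: 8+0-4=4
Step 8: prey: 0+0-0=0; pred: 4+0-2=2
Step 9: prey: 0+0-0=0; pred: 2+0-1=1
Max prey = 50 at step 1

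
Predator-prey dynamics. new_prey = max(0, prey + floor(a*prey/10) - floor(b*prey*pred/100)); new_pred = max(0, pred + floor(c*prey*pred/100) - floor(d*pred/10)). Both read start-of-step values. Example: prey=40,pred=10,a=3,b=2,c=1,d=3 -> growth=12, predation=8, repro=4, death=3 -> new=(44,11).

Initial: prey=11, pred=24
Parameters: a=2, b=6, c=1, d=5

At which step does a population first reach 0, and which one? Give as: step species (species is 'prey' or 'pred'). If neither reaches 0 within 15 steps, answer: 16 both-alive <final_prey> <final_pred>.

Step 1: prey: 11+2-15=0; pred: 24+2-12=14
First extinction: prey at step 1

Answer: 1 prey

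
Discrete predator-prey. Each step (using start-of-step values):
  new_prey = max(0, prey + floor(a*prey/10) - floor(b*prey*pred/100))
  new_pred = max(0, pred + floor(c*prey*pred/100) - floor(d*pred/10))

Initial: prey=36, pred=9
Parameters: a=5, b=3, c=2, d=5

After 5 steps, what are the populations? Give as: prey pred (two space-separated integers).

Answer: 18 53

Derivation:
Step 1: prey: 36+18-9=45; pred: 9+6-4=11
Step 2: prey: 45+22-14=53; pred: 11+9-5=15
Step 3: prey: 53+26-23=56; pred: 15+15-7=23
Step 4: prey: 56+28-38=46; pred: 23+25-11=37
Step 5: prey: 46+23-51=18; pred: 37+34-18=53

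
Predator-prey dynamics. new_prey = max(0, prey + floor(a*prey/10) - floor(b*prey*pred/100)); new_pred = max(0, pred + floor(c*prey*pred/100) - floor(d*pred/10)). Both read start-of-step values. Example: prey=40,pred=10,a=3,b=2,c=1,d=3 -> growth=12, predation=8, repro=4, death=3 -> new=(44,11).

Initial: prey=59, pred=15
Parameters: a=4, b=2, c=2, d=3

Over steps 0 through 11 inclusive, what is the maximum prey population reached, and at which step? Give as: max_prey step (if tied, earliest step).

Step 1: prey: 59+23-17=65; pred: 15+17-4=28
Step 2: prey: 65+26-36=55; pred: 28+36-8=56
Step 3: prey: 55+22-61=16; pred: 56+61-16=101
Step 4: prey: 16+6-32=0; pred: 101+32-30=103
Step 5: prey: 0+0-0=0; pred: 103+0-30=73
Step 6: prey: 0+0-0=0; pred: 73+0-21=52
Step 7: prey: 0+0-0=0; pred: 52+0-15=37
Step 8: prey: 0+0-0=0; pred: 37+0-11=26
Step 9: prey: 0+0-0=0; pred: 26+0-7=19
Step 10: prey: 0+0-0=0; pred: 19+0-5=14
Step 11: prey: 0+0-0=0; pred: 14+0-4=10
Max prey = 65 at step 1

Answer: 65 1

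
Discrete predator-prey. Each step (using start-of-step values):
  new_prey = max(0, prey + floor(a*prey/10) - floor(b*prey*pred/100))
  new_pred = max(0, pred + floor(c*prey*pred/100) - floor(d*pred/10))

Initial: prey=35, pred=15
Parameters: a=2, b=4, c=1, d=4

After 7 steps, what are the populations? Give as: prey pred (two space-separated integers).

Answer: 10 2

Derivation:
Step 1: prey: 35+7-21=21; pred: 15+5-6=14
Step 2: prey: 21+4-11=14; pred: 14+2-5=11
Step 3: prey: 14+2-6=10; pred: 11+1-4=8
Step 4: prey: 10+2-3=9; pred: 8+0-3=5
Step 5: prey: 9+1-1=9; pred: 5+0-2=3
Step 6: prey: 9+1-1=9; pred: 3+0-1=2
Step 7: prey: 9+1-0=10; pred: 2+0-0=2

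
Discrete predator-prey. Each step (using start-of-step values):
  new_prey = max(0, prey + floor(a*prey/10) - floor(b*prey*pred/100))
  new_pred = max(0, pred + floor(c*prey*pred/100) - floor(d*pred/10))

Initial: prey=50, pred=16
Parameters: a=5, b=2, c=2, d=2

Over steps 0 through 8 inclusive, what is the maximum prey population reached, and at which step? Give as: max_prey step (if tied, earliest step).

Step 1: prey: 50+25-16=59; pred: 16+16-3=29
Step 2: prey: 59+29-34=54; pred: 29+34-5=58
Step 3: prey: 54+27-62=19; pred: 58+62-11=109
Step 4: prey: 19+9-41=0; pred: 109+41-21=129
Step 5: prey: 0+0-0=0; pred: 129+0-25=104
Step 6: prey: 0+0-0=0; pred: 104+0-20=84
Step 7: prey: 0+0-0=0; pred: 84+0-16=68
Step 8: prey: 0+0-0=0; pred: 68+0-13=55
Max prey = 59 at step 1

Answer: 59 1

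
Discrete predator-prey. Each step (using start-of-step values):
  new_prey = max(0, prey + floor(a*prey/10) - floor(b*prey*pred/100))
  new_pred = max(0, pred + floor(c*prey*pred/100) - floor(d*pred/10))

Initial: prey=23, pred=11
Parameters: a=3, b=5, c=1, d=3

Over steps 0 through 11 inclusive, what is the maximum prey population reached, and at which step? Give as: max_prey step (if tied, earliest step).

Step 1: prey: 23+6-12=17; pred: 11+2-3=10
Step 2: prey: 17+5-8=14; pred: 10+1-3=8
Step 3: prey: 14+4-5=13; pred: 8+1-2=7
Step 4: prey: 13+3-4=12; pred: 7+0-2=5
Step 5: prey: 12+3-3=12; pred: 5+0-1=4
Step 6: prey: 12+3-2=13; pred: 4+0-1=3
Step 7: prey: 13+3-1=15; pred: 3+0-0=3
Step 8: prey: 15+4-2=17; pred: 3+0-0=3
Step 9: prey: 17+5-2=20; pred: 3+0-0=3
Step 10: prey: 20+6-3=23; pred: 3+0-0=3
Step 11: prey: 23+6-3=26; pred: 3+0-0=3
Max prey = 26 at step 11

Answer: 26 11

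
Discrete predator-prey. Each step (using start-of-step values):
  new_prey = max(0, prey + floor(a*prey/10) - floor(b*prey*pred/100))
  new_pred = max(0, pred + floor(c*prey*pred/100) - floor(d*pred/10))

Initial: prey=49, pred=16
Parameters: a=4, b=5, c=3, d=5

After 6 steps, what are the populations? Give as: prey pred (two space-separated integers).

Step 1: prey: 49+19-39=29; pred: 16+23-8=31
Step 2: prey: 29+11-44=0; pred: 31+26-15=42
Step 3: prey: 0+0-0=0; pred: 42+0-21=21
Step 4: prey: 0+0-0=0; pred: 21+0-10=11
Step 5: prey: 0+0-0=0; pred: 11+0-5=6
Step 6: prey: 0+0-0=0; pred: 6+0-3=3

Answer: 0 3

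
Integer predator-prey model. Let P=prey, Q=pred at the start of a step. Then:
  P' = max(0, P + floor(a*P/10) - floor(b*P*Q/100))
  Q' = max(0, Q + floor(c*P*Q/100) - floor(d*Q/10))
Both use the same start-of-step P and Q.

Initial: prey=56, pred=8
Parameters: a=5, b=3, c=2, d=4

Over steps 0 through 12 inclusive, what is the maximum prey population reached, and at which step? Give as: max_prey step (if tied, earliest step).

Answer: 79 2

Derivation:
Step 1: prey: 56+28-13=71; pred: 8+8-3=13
Step 2: prey: 71+35-27=79; pred: 13+18-5=26
Step 3: prey: 79+39-61=57; pred: 26+41-10=57
Step 4: prey: 57+28-97=0; pred: 57+64-22=99
Step 5: prey: 0+0-0=0; pred: 99+0-39=60
Step 6: prey: 0+0-0=0; pred: 60+0-24=36
Step 7: prey: 0+0-0=0; pred: 36+0-14=22
Step 8: prey: 0+0-0=0; pred: 22+0-8=14
Step 9: prey: 0+0-0=0; pred: 14+0-5=9
Step 10: prey: 0+0-0=0; pred: 9+0-3=6
Step 11: prey: 0+0-0=0; pred: 6+0-2=4
Step 12: prey: 0+0-0=0; pred: 4+0-1=3
Max prey = 79 at step 2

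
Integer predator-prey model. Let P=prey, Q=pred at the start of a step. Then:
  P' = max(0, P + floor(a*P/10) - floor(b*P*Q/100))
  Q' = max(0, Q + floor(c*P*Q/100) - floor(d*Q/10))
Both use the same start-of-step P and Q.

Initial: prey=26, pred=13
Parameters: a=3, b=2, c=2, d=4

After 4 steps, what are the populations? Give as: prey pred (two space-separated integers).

Step 1: prey: 26+7-6=27; pred: 13+6-5=14
Step 2: prey: 27+8-7=28; pred: 14+7-5=16
Step 3: prey: 28+8-8=28; pred: 16+8-6=18
Step 4: prey: 28+8-10=26; pred: 18+10-7=21

Answer: 26 21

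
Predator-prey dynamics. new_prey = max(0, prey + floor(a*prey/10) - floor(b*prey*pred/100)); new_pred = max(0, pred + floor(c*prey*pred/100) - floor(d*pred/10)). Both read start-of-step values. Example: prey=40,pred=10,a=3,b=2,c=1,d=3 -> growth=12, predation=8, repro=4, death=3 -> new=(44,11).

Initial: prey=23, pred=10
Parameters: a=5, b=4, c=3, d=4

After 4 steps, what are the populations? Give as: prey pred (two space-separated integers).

Step 1: prey: 23+11-9=25; pred: 10+6-4=12
Step 2: prey: 25+12-12=25; pred: 12+9-4=17
Step 3: prey: 25+12-17=20; pred: 17+12-6=23
Step 4: prey: 20+10-18=12; pred: 23+13-9=27

Answer: 12 27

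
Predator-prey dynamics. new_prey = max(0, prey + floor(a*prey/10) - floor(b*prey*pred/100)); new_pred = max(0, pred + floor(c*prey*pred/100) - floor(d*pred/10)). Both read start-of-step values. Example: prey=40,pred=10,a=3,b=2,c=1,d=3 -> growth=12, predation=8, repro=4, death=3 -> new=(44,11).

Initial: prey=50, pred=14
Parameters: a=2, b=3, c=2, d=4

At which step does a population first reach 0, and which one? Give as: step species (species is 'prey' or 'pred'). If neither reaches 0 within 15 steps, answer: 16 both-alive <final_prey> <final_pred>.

Step 1: prey: 50+10-21=39; pred: 14+14-5=23
Step 2: prey: 39+7-26=20; pred: 23+17-9=31
Step 3: prey: 20+4-18=6; pred: 31+12-12=31
Step 4: prey: 6+1-5=2; pred: 31+3-12=22
Step 5: prey: 2+0-1=1; pred: 22+0-8=14
Step 6: prey: 1+0-0=1; pred: 14+0-5=9
Step 7: prey: 1+0-0=1; pred: 9+0-3=6
Step 8: prey: 1+0-0=1; pred: 6+0-2=4
Step 9: prey: 1+0-0=1; pred: 4+0-1=3
Step 10: prey: 1+0-0=1; pred: 3+0-1=2
Step 11: prey: 1+0-0=1; pred: 2+0-0=2
Steps 12-15: state stable at prey=1, pred=2 (no change)
No extinction within 15 steps

Answer: 16 both-alive 1 2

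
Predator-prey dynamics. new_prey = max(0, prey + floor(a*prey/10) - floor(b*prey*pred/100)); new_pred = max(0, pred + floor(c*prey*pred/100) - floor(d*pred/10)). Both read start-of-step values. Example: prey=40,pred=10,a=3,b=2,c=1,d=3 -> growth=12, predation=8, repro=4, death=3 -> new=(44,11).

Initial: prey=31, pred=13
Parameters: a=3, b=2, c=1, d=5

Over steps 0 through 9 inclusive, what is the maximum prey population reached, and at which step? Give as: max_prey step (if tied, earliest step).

Step 1: prey: 31+9-8=32; pred: 13+4-6=11
Step 2: prey: 32+9-7=34; pred: 11+3-5=9
Step 3: prey: 34+10-6=38; pred: 9+3-4=8
Step 4: prey: 38+11-6=43; pred: 8+3-4=7
Step 5: prey: 43+12-6=49; pred: 7+3-3=7
Step 6: prey: 49+14-6=57; pred: 7+3-3=7
Step 7: prey: 57+17-7=67; pred: 7+3-3=7
Step 8: prey: 67+20-9=78; pred: 7+4-3=8
Step 9: prey: 78+23-12=89; pred: 8+6-4=10
Max prey = 89 at step 9

Answer: 89 9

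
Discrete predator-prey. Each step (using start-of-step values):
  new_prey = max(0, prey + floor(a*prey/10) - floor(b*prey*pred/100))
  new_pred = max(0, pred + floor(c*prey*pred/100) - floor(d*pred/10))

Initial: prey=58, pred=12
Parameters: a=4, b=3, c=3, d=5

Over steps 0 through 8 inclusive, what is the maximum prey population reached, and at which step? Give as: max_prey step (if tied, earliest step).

Step 1: prey: 58+23-20=61; pred: 12+20-6=26
Step 2: prey: 61+24-47=38; pred: 26+47-13=60
Step 3: prey: 38+15-68=0; pred: 60+68-30=98
Step 4: prey: 0+0-0=0; pred: 98+0-49=49
Step 5: prey: 0+0-0=0; pred: 49+0-24=25
Step 6: prey: 0+0-0=0; pred: 25+0-12=13
Step 7: prey: 0+0-0=0; pred: 13+0-6=7
Step 8: prey: 0+0-0=0; pred: 7+0-3=4
Max prey = 61 at step 1

Answer: 61 1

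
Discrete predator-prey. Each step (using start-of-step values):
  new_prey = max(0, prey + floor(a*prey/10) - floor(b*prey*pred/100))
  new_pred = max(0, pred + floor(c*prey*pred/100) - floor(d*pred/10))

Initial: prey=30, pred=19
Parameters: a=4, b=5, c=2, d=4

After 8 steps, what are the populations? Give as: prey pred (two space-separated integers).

Answer: 1 2

Derivation:
Step 1: prey: 30+12-28=14; pred: 19+11-7=23
Step 2: prey: 14+5-16=3; pred: 23+6-9=20
Step 3: prey: 3+1-3=1; pred: 20+1-8=13
Step 4: prey: 1+0-0=1; pred: 13+0-5=8
Step 5: prey: 1+0-0=1; pred: 8+0-3=5
Step 6: prey: 1+0-0=1; pred: 5+0-2=3
Step 7: prey: 1+0-0=1; pred: 3+0-1=2
Step 8: prey: 1+0-0=1; pred: 2+0-0=2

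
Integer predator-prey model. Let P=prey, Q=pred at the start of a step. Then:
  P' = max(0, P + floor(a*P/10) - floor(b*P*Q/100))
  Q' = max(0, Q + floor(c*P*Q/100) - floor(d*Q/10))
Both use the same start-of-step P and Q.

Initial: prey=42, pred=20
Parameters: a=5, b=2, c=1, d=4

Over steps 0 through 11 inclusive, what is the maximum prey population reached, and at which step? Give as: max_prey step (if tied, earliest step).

Answer: 59 4

Derivation:
Step 1: prey: 42+21-16=47; pred: 20+8-8=20
Step 2: prey: 47+23-18=52; pred: 20+9-8=21
Step 3: prey: 52+26-21=57; pred: 21+10-8=23
Step 4: prey: 57+28-26=59; pred: 23+13-9=27
Step 5: prey: 59+29-31=57; pred: 27+15-10=32
Step 6: prey: 57+28-36=49; pred: 32+18-12=38
Step 7: prey: 49+24-37=36; pred: 38+18-15=41
Step 8: prey: 36+18-29=25; pred: 41+14-16=39
Step 9: prey: 25+12-19=18; pred: 39+9-15=33
Step 10: prey: 18+9-11=16; pred: 33+5-13=25
Step 11: prey: 16+8-8=16; pred: 25+4-10=19
Max prey = 59 at step 4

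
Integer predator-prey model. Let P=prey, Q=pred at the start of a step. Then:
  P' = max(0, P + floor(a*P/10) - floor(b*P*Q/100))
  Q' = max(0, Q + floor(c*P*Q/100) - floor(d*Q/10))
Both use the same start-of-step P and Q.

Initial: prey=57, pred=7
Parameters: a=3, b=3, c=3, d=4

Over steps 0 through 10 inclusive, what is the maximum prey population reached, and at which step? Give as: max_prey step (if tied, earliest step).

Answer: 63 1

Derivation:
Step 1: prey: 57+17-11=63; pred: 7+11-2=16
Step 2: prey: 63+18-30=51; pred: 16+30-6=40
Step 3: prey: 51+15-61=5; pred: 40+61-16=85
Step 4: prey: 5+1-12=0; pred: 85+12-34=63
Step 5: prey: 0+0-0=0; pred: 63+0-25=38
Step 6: prey: 0+0-0=0; pred: 38+0-15=23
Step 7: prey: 0+0-0=0; pred: 23+0-9=14
Step 8: prey: 0+0-0=0; pred: 14+0-5=9
Step 9: prey: 0+0-0=0; pred: 9+0-3=6
Step 10: prey: 0+0-0=0; pred: 6+0-2=4
Max prey = 63 at step 1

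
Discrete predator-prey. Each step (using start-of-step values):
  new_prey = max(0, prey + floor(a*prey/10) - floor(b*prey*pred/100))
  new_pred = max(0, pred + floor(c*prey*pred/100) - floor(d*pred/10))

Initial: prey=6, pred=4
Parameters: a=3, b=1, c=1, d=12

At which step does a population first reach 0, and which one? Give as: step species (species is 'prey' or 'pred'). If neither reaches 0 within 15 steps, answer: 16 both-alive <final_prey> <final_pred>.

Step 1: prey: 6+1-0=7; pred: 4+0-4=0
First extinction: pred at step 1

Answer: 1 pred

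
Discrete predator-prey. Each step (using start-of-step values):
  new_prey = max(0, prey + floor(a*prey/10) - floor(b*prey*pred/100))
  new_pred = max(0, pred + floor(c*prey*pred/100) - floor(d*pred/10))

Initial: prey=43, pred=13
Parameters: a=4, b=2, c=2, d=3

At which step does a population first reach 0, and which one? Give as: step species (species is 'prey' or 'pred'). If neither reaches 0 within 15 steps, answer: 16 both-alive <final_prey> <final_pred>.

Step 1: prey: 43+17-11=49; pred: 13+11-3=21
Step 2: prey: 49+19-20=48; pred: 21+20-6=35
Step 3: prey: 48+19-33=34; pred: 35+33-10=58
Step 4: prey: 34+13-39=8; pred: 58+39-17=80
Step 5: prey: 8+3-12=0; pred: 80+12-24=68
First extinction: prey at step 5

Answer: 5 prey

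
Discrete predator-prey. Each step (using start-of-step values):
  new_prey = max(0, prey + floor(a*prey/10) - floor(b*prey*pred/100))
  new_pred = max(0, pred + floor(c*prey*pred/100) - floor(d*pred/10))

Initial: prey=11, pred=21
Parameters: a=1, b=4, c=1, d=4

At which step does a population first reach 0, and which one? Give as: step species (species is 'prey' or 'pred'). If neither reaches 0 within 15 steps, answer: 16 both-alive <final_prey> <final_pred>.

Answer: 16 both-alive 2 2

Derivation:
Step 1: prey: 11+1-9=3; pred: 21+2-8=15
Step 2: prey: 3+0-1=2; pred: 15+0-6=9
Step 3: prey: 2+0-0=2; pred: 9+0-3=6
Step 4: prey: 2+0-0=2; pred: 6+0-2=4
Step 5: prey: 2+0-0=2; pred: 4+0-1=3
Step 6: prey: 2+0-0=2; pred: 3+0-1=2
Step 7: prey: 2+0-0=2; pred: 2+0-0=2
Steps 8-15: state stable at prey=2, pred=2 (no change)
No extinction within 15 steps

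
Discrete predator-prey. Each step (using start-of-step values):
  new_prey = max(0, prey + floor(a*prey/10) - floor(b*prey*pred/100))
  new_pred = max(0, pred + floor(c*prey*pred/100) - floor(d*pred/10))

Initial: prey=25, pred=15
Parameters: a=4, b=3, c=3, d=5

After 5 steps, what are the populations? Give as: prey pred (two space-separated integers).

Answer: 7 19

Derivation:
Step 1: prey: 25+10-11=24; pred: 15+11-7=19
Step 2: prey: 24+9-13=20; pred: 19+13-9=23
Step 3: prey: 20+8-13=15; pred: 23+13-11=25
Step 4: prey: 15+6-11=10; pred: 25+11-12=24
Step 5: prey: 10+4-7=7; pred: 24+7-12=19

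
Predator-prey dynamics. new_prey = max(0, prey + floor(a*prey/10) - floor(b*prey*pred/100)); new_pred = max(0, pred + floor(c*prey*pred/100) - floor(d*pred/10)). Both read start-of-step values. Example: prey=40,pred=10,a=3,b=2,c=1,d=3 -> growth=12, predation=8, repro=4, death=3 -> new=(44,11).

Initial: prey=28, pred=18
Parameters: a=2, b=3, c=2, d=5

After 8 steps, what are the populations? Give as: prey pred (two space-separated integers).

Answer: 10 1

Derivation:
Step 1: prey: 28+5-15=18; pred: 18+10-9=19
Step 2: prey: 18+3-10=11; pred: 19+6-9=16
Step 3: prey: 11+2-5=8; pred: 16+3-8=11
Step 4: prey: 8+1-2=7; pred: 11+1-5=7
Step 5: prey: 7+1-1=7; pred: 7+0-3=4
Step 6: prey: 7+1-0=8; pred: 4+0-2=2
Step 7: prey: 8+1-0=9; pred: 2+0-1=1
Step 8: prey: 9+1-0=10; pred: 1+0-0=1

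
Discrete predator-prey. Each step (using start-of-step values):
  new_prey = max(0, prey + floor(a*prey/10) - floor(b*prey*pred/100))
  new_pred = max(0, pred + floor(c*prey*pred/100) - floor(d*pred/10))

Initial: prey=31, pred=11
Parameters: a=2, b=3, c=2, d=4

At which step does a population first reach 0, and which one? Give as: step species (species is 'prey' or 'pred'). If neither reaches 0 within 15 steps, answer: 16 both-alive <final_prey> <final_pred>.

Answer: 16 both-alive 19 2

Derivation:
Step 1: prey: 31+6-10=27; pred: 11+6-4=13
Step 2: prey: 27+5-10=22; pred: 13+7-5=15
Step 3: prey: 22+4-9=17; pred: 15+6-6=15
Step 4: prey: 17+3-7=13; pred: 15+5-6=14
Step 5: prey: 13+2-5=10; pred: 14+3-5=12
Step 6: prey: 10+2-3=9; pred: 12+2-4=10
Step 7: prey: 9+1-2=8; pred: 10+1-4=7
Step 8: prey: 8+1-1=8; pred: 7+1-2=6
Step 9: prey: 8+1-1=8; pred: 6+0-2=4
Step 10: prey: 8+1-0=9; pred: 4+0-1=3
Step 11: prey: 9+1-0=10; pred: 3+0-1=2
Step 12: prey: 10+2-0=12; pred: 2+0-0=2
Step 13: prey: 12+2-0=14; pred: 2+0-0=2
Step 14: prey: 14+2-0=16; pred: 2+0-0=2
Step 15: prey: 16+3-0=19; pred: 2+0-0=2
No extinction within 15 steps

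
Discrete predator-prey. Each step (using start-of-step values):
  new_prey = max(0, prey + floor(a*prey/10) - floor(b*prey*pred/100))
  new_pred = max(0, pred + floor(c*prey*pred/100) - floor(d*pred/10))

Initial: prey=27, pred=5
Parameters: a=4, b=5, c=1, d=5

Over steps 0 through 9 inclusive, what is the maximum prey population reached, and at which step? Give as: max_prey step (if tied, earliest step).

Step 1: prey: 27+10-6=31; pred: 5+1-2=4
Step 2: prey: 31+12-6=37; pred: 4+1-2=3
Step 3: prey: 37+14-5=46; pred: 3+1-1=3
Step 4: prey: 46+18-6=58; pred: 3+1-1=3
Step 5: prey: 58+23-8=73; pred: 3+1-1=3
Step 6: prey: 73+29-10=92; pred: 3+2-1=4
Step 7: prey: 92+36-18=110; pred: 4+3-2=5
Step 8: prey: 110+44-27=127; pred: 5+5-2=8
Step 9: prey: 127+50-50=127; pred: 8+10-4=14
Max prey = 127 at step 8

Answer: 127 8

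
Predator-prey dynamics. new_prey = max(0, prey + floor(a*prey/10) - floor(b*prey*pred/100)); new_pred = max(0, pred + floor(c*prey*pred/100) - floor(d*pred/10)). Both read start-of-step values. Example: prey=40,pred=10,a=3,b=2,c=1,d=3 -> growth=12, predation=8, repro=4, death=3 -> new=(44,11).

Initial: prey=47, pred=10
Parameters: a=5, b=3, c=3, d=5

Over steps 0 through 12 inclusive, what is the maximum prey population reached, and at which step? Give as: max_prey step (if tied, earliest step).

Step 1: prey: 47+23-14=56; pred: 10+14-5=19
Step 2: prey: 56+28-31=53; pred: 19+31-9=41
Step 3: prey: 53+26-65=14; pred: 41+65-20=86
Step 4: prey: 14+7-36=0; pred: 86+36-43=79
Step 5: prey: 0+0-0=0; pred: 79+0-39=40
Step 6: prey: 0+0-0=0; pred: 40+0-20=20
Step 7: prey: 0+0-0=0; pred: 20+0-10=10
Step 8: prey: 0+0-0=0; pred: 10+0-5=5
Step 9: prey: 0+0-0=0; pred: 5+0-2=3
Step 10: prey: 0+0-0=0; pred: 3+0-1=2
Step 11: prey: 0+0-0=0; pred: 2+0-1=1
Step 12: prey: 0+0-0=0; pred: 1+0-0=1
Max prey = 56 at step 1

Answer: 56 1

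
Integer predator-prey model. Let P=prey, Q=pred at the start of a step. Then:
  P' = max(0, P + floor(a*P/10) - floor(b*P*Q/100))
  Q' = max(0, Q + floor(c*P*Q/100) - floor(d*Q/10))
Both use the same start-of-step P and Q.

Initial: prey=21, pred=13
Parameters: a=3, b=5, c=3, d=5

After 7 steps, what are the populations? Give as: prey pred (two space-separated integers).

Step 1: prey: 21+6-13=14; pred: 13+8-6=15
Step 2: prey: 14+4-10=8; pred: 15+6-7=14
Step 3: prey: 8+2-5=5; pred: 14+3-7=10
Step 4: prey: 5+1-2=4; pred: 10+1-5=6
Step 5: prey: 4+1-1=4; pred: 6+0-3=3
Step 6: prey: 4+1-0=5; pred: 3+0-1=2
Step 7: prey: 5+1-0=6; pred: 2+0-1=1

Answer: 6 1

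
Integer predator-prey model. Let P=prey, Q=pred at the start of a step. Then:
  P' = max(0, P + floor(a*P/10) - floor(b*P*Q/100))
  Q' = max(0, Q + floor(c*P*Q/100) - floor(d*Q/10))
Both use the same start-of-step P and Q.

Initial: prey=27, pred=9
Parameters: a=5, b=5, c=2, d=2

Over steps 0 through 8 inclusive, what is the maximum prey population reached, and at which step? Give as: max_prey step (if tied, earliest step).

Step 1: prey: 27+13-12=28; pred: 9+4-1=12
Step 2: prey: 28+14-16=26; pred: 12+6-2=16
Step 3: prey: 26+13-20=19; pred: 16+8-3=21
Step 4: prey: 19+9-19=9; pred: 21+7-4=24
Step 5: prey: 9+4-10=3; pred: 24+4-4=24
Step 6: prey: 3+1-3=1; pred: 24+1-4=21
Step 7: prey: 1+0-1=0; pred: 21+0-4=17
Step 8: prey: 0+0-0=0; pred: 17+0-3=14
Max prey = 28 at step 1

Answer: 28 1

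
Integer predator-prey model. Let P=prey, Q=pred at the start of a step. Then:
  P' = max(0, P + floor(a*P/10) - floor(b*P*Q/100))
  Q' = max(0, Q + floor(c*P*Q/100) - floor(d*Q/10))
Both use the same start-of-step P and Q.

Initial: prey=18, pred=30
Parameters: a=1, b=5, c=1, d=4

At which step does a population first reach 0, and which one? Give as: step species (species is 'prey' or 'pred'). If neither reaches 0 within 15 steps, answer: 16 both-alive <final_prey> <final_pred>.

Answer: 1 prey

Derivation:
Step 1: prey: 18+1-27=0; pred: 30+5-12=23
First extinction: prey at step 1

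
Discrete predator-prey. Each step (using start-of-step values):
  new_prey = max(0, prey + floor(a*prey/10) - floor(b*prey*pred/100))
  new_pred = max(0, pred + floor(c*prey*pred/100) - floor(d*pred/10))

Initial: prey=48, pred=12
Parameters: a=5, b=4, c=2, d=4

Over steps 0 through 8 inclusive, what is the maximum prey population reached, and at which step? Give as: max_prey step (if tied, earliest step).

Step 1: prey: 48+24-23=49; pred: 12+11-4=19
Step 2: prey: 49+24-37=36; pred: 19+18-7=30
Step 3: prey: 36+18-43=11; pred: 30+21-12=39
Step 4: prey: 11+5-17=0; pred: 39+8-15=32
Step 5: prey: 0+0-0=0; pred: 32+0-12=20
Step 6: prey: 0+0-0=0; pred: 20+0-8=12
Step 7: prey: 0+0-0=0; pred: 12+0-4=8
Step 8: prey: 0+0-0=0; pred: 8+0-3=5
Max prey = 49 at step 1

Answer: 49 1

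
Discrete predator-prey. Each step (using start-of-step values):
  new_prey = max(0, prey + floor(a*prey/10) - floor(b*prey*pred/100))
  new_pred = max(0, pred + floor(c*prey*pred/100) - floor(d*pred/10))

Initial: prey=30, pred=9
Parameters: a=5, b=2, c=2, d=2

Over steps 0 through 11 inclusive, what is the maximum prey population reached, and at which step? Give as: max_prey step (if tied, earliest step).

Step 1: prey: 30+15-5=40; pred: 9+5-1=13
Step 2: prey: 40+20-10=50; pred: 13+10-2=21
Step 3: prey: 50+25-21=54; pred: 21+21-4=38
Step 4: prey: 54+27-41=40; pred: 38+41-7=72
Step 5: prey: 40+20-57=3; pred: 72+57-14=115
Step 6: prey: 3+1-6=0; pred: 115+6-23=98
Step 7: prey: 0+0-0=0; pred: 98+0-19=79
Step 8: prey: 0+0-0=0; pred: 79+0-15=64
Step 9: prey: 0+0-0=0; pred: 64+0-12=52
Step 10: prey: 0+0-0=0; pred: 52+0-10=42
Step 11: prey: 0+0-0=0; pred: 42+0-8=34
Max prey = 54 at step 3

Answer: 54 3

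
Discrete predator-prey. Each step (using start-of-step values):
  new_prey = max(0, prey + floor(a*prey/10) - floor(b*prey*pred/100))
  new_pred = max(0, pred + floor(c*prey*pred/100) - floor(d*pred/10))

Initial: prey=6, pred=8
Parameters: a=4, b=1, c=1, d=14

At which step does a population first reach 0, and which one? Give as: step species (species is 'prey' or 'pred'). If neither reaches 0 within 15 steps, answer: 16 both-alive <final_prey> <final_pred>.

Step 1: prey: 6+2-0=8; pred: 8+0-11=0
First extinction: pred at step 1

Answer: 1 pred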